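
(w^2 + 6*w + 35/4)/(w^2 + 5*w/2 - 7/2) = (w + 5/2)/(w - 1)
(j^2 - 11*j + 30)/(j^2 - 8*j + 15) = (j - 6)/(j - 3)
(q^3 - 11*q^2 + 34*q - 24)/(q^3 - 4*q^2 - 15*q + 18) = (q - 4)/(q + 3)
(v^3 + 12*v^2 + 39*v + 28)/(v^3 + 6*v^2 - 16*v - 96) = (v^2 + 8*v + 7)/(v^2 + 2*v - 24)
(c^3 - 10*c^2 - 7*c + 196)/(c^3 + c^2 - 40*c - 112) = (c - 7)/(c + 4)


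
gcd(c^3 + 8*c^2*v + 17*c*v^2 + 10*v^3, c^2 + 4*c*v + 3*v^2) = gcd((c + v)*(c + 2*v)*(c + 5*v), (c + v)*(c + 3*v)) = c + v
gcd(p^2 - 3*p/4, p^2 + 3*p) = p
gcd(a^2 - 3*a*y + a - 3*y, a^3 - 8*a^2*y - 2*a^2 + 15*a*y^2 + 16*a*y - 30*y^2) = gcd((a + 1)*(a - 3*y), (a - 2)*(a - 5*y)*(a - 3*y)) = -a + 3*y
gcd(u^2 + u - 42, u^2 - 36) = u - 6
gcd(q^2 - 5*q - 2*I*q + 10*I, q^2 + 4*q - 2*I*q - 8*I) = q - 2*I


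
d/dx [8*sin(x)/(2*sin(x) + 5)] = 40*cos(x)/(2*sin(x) + 5)^2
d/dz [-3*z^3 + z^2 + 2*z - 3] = -9*z^2 + 2*z + 2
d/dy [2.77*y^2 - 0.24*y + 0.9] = 5.54*y - 0.24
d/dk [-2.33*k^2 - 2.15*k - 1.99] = -4.66*k - 2.15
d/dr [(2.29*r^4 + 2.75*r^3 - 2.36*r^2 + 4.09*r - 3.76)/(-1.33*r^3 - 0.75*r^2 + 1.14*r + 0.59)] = (-3.0457*r^6 - 3.435*r^5 + 2.6305*r^4 + 22.5538*r^3 - 9.7578*r^2 - 8.4248*r + 6.6995)/(1.7689*r^6 + 1.995*r^5 - 2.4699*r^4 - 3.2794*r^3 + 0.4146*r^2 + 1.3452*r + 0.3481)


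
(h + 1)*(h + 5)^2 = h^3 + 11*h^2 + 35*h + 25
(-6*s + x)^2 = 36*s^2 - 12*s*x + x^2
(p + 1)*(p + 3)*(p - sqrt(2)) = p^3 - sqrt(2)*p^2 + 4*p^2 - 4*sqrt(2)*p + 3*p - 3*sqrt(2)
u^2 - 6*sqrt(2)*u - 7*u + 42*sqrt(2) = (u - 7)*(u - 6*sqrt(2))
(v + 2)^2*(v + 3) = v^3 + 7*v^2 + 16*v + 12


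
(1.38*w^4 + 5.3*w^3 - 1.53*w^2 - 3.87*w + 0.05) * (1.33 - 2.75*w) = -3.795*w^5 - 12.7396*w^4 + 11.2565*w^3 + 8.6076*w^2 - 5.2846*w + 0.0665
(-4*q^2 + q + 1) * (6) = -24*q^2 + 6*q + 6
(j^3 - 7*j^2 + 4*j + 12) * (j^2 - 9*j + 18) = j^5 - 16*j^4 + 85*j^3 - 150*j^2 - 36*j + 216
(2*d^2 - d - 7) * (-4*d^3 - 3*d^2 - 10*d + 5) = -8*d^5 - 2*d^4 + 11*d^3 + 41*d^2 + 65*d - 35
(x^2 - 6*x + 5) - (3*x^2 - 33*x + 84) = -2*x^2 + 27*x - 79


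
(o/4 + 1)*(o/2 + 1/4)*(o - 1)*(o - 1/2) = o^4/8 + 3*o^3/8 - 17*o^2/32 - 3*o/32 + 1/8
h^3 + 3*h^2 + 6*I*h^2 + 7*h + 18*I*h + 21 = (h + 3)*(h - I)*(h + 7*I)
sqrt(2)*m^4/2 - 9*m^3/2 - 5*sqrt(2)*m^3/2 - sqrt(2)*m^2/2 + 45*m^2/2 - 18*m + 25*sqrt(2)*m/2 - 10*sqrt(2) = (m - 4)*(m - 1)*(m - 5*sqrt(2))*(sqrt(2)*m/2 + 1/2)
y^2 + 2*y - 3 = (y - 1)*(y + 3)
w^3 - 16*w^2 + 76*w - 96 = (w - 8)*(w - 6)*(w - 2)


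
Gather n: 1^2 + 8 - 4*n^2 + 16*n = -4*n^2 + 16*n + 9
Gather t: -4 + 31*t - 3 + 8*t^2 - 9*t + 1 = 8*t^2 + 22*t - 6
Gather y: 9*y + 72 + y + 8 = 10*y + 80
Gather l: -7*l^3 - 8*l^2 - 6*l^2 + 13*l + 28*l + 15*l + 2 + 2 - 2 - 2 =-7*l^3 - 14*l^2 + 56*l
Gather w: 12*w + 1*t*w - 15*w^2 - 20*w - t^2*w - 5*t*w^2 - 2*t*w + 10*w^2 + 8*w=w^2*(-5*t - 5) + w*(-t^2 - t)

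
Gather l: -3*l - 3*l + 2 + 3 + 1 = 6 - 6*l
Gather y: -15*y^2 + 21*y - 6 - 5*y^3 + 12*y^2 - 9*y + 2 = -5*y^3 - 3*y^2 + 12*y - 4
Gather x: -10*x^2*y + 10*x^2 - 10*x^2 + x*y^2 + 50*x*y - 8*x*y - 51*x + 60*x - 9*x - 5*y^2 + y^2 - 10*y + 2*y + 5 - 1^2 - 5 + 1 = -10*x^2*y + x*(y^2 + 42*y) - 4*y^2 - 8*y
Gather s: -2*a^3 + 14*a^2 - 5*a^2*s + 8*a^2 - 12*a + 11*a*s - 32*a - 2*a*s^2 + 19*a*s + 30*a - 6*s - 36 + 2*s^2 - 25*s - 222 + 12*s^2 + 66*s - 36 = -2*a^3 + 22*a^2 - 14*a + s^2*(14 - 2*a) + s*(-5*a^2 + 30*a + 35) - 294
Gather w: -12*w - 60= -12*w - 60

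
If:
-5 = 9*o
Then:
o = -5/9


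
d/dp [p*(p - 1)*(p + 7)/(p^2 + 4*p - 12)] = (p^4 + 8*p^3 - 5*p^2 - 144*p + 84)/(p^4 + 8*p^3 - 8*p^2 - 96*p + 144)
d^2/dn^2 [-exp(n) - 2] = -exp(n)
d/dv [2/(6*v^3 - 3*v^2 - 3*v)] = 2*(-6*v^2 + 2*v + 1)/(3*v^2*(-2*v^2 + v + 1)^2)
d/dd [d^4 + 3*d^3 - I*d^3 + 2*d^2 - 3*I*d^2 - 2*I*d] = 4*d^3 + d^2*(9 - 3*I) + d*(4 - 6*I) - 2*I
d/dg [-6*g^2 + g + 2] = 1 - 12*g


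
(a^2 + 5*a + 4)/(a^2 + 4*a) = (a + 1)/a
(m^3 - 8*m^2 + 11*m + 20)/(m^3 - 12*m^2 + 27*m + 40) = (m - 4)/(m - 8)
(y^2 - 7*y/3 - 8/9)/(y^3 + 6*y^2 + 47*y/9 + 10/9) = (3*y - 8)/(3*y^2 + 17*y + 10)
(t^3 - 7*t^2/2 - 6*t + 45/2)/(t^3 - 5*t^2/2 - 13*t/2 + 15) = (t - 3)/(t - 2)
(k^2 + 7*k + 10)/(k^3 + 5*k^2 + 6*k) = (k + 5)/(k*(k + 3))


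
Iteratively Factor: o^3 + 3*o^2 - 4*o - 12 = (o + 2)*(o^2 + o - 6) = (o - 2)*(o + 2)*(o + 3)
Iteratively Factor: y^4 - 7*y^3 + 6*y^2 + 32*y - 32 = (y - 4)*(y^3 - 3*y^2 - 6*y + 8) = (y - 4)*(y - 1)*(y^2 - 2*y - 8) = (y - 4)*(y - 1)*(y + 2)*(y - 4)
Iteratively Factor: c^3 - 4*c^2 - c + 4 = (c - 1)*(c^2 - 3*c - 4) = (c - 4)*(c - 1)*(c + 1)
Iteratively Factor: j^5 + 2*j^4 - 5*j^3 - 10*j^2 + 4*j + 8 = (j + 2)*(j^4 - 5*j^2 + 4) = (j - 2)*(j + 2)*(j^3 + 2*j^2 - j - 2) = (j - 2)*(j + 1)*(j + 2)*(j^2 + j - 2) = (j - 2)*(j - 1)*(j + 1)*(j + 2)*(j + 2)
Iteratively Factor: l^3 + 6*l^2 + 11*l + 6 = (l + 2)*(l^2 + 4*l + 3) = (l + 2)*(l + 3)*(l + 1)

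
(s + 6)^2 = s^2 + 12*s + 36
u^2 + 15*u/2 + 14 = (u + 7/2)*(u + 4)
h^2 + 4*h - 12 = (h - 2)*(h + 6)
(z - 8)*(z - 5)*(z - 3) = z^3 - 16*z^2 + 79*z - 120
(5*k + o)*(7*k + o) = 35*k^2 + 12*k*o + o^2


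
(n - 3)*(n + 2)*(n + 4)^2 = n^4 + 7*n^3 + 2*n^2 - 64*n - 96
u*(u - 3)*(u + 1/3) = u^3 - 8*u^2/3 - u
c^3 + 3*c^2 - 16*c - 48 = (c - 4)*(c + 3)*(c + 4)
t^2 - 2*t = t*(t - 2)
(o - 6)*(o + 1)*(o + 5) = o^3 - 31*o - 30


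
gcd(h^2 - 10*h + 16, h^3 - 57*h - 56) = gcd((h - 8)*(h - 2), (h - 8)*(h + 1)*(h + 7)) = h - 8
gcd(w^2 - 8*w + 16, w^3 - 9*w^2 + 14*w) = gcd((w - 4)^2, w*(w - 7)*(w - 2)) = 1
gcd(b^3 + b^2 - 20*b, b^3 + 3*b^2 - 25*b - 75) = b + 5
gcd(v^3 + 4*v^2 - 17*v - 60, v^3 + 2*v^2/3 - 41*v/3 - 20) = v^2 - v - 12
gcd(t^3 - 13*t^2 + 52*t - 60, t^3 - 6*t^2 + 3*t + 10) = t^2 - 7*t + 10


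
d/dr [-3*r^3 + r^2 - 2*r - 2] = -9*r^2 + 2*r - 2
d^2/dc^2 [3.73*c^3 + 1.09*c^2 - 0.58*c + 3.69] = 22.38*c + 2.18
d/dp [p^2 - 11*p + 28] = 2*p - 11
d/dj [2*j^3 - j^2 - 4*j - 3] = 6*j^2 - 2*j - 4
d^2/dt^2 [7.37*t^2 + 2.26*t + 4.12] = 14.7400000000000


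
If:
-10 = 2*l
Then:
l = -5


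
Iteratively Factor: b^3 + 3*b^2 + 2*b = (b)*(b^2 + 3*b + 2) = b*(b + 1)*(b + 2)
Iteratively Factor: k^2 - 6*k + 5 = (k - 5)*(k - 1)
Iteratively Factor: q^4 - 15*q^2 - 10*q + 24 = (q - 4)*(q^3 + 4*q^2 + q - 6) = (q - 4)*(q + 2)*(q^2 + 2*q - 3) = (q - 4)*(q + 2)*(q + 3)*(q - 1)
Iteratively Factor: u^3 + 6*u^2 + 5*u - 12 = (u - 1)*(u^2 + 7*u + 12) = (u - 1)*(u + 4)*(u + 3)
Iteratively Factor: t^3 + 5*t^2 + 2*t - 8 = (t + 2)*(t^2 + 3*t - 4) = (t + 2)*(t + 4)*(t - 1)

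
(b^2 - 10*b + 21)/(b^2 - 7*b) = (b - 3)/b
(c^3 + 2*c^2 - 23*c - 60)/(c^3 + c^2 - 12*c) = (c^2 - 2*c - 15)/(c*(c - 3))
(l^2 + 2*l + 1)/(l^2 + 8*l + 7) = (l + 1)/(l + 7)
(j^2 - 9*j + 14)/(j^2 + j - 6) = (j - 7)/(j + 3)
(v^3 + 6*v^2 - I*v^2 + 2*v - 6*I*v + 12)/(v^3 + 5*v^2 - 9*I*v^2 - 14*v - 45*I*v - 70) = (v^2 + v*(6 + I) + 6*I)/(v^2 + v*(5 - 7*I) - 35*I)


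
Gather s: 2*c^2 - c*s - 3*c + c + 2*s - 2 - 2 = 2*c^2 - 2*c + s*(2 - c) - 4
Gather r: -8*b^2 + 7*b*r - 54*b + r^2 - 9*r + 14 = -8*b^2 - 54*b + r^2 + r*(7*b - 9) + 14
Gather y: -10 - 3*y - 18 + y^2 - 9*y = y^2 - 12*y - 28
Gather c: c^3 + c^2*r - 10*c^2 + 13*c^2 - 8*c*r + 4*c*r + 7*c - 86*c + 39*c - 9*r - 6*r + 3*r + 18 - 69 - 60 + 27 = c^3 + c^2*(r + 3) + c*(-4*r - 40) - 12*r - 84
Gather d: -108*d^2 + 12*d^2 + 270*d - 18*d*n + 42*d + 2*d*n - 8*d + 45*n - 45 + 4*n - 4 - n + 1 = -96*d^2 + d*(304 - 16*n) + 48*n - 48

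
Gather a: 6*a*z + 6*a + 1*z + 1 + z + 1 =a*(6*z + 6) + 2*z + 2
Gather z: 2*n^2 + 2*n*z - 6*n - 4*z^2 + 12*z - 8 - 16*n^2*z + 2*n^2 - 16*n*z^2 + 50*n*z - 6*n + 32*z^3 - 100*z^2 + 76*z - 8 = 4*n^2 - 12*n + 32*z^3 + z^2*(-16*n - 104) + z*(-16*n^2 + 52*n + 88) - 16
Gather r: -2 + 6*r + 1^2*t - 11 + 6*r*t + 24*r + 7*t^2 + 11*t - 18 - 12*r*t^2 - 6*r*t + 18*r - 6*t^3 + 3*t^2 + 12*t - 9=r*(48 - 12*t^2) - 6*t^3 + 10*t^2 + 24*t - 40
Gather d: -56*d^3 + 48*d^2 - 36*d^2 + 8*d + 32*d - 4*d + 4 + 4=-56*d^3 + 12*d^2 + 36*d + 8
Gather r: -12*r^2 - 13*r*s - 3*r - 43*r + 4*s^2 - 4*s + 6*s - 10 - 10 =-12*r^2 + r*(-13*s - 46) + 4*s^2 + 2*s - 20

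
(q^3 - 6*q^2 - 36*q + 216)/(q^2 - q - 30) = (q^2 - 36)/(q + 5)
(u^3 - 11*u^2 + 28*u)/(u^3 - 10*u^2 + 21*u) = (u - 4)/(u - 3)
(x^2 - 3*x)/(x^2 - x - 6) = x/(x + 2)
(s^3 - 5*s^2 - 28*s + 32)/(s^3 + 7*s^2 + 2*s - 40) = (s^2 - 9*s + 8)/(s^2 + 3*s - 10)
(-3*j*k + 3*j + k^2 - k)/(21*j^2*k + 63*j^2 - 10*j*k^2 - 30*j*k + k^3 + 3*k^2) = (1 - k)/(7*j*k + 21*j - k^2 - 3*k)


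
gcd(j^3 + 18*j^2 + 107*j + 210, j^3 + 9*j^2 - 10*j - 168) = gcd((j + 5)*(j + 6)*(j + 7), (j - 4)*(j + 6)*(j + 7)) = j^2 + 13*j + 42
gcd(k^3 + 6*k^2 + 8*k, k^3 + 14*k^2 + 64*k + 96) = k + 4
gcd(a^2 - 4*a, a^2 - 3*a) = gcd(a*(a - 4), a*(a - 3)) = a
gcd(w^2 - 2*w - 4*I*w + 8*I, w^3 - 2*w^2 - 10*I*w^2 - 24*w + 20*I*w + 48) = w^2 + w*(-2 - 4*I) + 8*I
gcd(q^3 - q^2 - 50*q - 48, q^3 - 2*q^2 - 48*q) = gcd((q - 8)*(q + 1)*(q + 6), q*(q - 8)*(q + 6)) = q^2 - 2*q - 48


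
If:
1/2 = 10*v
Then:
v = 1/20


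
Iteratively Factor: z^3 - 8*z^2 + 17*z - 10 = (z - 2)*(z^2 - 6*z + 5) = (z - 5)*(z - 2)*(z - 1)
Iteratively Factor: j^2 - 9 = (j - 3)*(j + 3)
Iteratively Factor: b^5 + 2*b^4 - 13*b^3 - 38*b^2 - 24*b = (b + 1)*(b^4 + b^3 - 14*b^2 - 24*b) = b*(b + 1)*(b^3 + b^2 - 14*b - 24) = b*(b + 1)*(b + 3)*(b^2 - 2*b - 8) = b*(b - 4)*(b + 1)*(b + 3)*(b + 2)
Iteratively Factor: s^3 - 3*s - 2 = (s - 2)*(s^2 + 2*s + 1) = (s - 2)*(s + 1)*(s + 1)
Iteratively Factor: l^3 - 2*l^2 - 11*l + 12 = (l - 4)*(l^2 + 2*l - 3) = (l - 4)*(l - 1)*(l + 3)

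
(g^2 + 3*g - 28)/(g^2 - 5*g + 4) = (g + 7)/(g - 1)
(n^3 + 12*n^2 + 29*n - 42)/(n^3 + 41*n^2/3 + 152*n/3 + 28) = 3*(n - 1)/(3*n + 2)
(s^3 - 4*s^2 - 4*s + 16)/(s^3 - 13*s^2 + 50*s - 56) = (s + 2)/(s - 7)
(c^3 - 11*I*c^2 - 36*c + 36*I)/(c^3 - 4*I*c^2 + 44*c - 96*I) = (c^2 - 9*I*c - 18)/(c^2 - 2*I*c + 48)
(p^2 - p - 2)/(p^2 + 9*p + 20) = (p^2 - p - 2)/(p^2 + 9*p + 20)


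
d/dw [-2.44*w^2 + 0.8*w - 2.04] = 0.8 - 4.88*w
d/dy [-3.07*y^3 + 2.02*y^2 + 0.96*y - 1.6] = -9.21*y^2 + 4.04*y + 0.96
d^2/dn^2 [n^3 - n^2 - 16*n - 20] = 6*n - 2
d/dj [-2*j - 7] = -2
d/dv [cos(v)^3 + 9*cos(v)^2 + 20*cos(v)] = (3*sin(v)^2 - 18*cos(v) - 23)*sin(v)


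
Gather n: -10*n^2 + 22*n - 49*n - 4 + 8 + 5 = -10*n^2 - 27*n + 9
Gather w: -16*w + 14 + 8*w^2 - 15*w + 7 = 8*w^2 - 31*w + 21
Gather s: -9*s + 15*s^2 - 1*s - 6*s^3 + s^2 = -6*s^3 + 16*s^2 - 10*s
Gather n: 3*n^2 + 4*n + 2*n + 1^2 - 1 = 3*n^2 + 6*n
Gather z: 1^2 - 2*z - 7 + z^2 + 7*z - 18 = z^2 + 5*z - 24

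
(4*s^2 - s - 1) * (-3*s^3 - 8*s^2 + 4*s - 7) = -12*s^5 - 29*s^4 + 27*s^3 - 24*s^2 + 3*s + 7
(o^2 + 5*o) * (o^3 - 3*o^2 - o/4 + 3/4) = o^5 + 2*o^4 - 61*o^3/4 - o^2/2 + 15*o/4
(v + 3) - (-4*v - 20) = 5*v + 23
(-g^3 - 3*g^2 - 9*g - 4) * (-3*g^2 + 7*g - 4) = 3*g^5 + 2*g^4 + 10*g^3 - 39*g^2 + 8*g + 16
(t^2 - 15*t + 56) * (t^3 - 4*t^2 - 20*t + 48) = t^5 - 19*t^4 + 96*t^3 + 124*t^2 - 1840*t + 2688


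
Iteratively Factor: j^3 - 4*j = (j)*(j^2 - 4) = j*(j - 2)*(j + 2)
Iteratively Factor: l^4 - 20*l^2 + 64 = (l - 4)*(l^3 + 4*l^2 - 4*l - 16) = (l - 4)*(l + 4)*(l^2 - 4) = (l - 4)*(l + 2)*(l + 4)*(l - 2)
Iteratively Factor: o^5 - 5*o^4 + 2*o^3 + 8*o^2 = (o)*(o^4 - 5*o^3 + 2*o^2 + 8*o) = o*(o + 1)*(o^3 - 6*o^2 + 8*o) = o*(o - 2)*(o + 1)*(o^2 - 4*o) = o^2*(o - 2)*(o + 1)*(o - 4)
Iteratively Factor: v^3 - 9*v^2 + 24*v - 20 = (v - 2)*(v^2 - 7*v + 10) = (v - 5)*(v - 2)*(v - 2)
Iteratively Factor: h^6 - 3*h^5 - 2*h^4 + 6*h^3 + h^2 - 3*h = (h - 3)*(h^5 - 2*h^3 + h) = h*(h - 3)*(h^4 - 2*h^2 + 1) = h*(h - 3)*(h - 1)*(h^3 + h^2 - h - 1) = h*(h - 3)*(h - 1)*(h + 1)*(h^2 - 1) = h*(h - 3)*(h - 1)^2*(h + 1)*(h + 1)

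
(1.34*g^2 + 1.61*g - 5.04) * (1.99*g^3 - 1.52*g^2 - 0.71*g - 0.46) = 2.6666*g^5 + 1.1671*g^4 - 13.4282*g^3 + 5.9013*g^2 + 2.8378*g + 2.3184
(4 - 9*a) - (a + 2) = 2 - 10*a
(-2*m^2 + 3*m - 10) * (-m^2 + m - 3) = 2*m^4 - 5*m^3 + 19*m^2 - 19*m + 30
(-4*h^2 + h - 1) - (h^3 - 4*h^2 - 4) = -h^3 + h + 3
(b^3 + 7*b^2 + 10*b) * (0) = 0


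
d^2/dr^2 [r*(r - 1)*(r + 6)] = 6*r + 10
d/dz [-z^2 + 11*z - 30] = 11 - 2*z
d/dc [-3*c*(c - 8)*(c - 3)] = -9*c^2 + 66*c - 72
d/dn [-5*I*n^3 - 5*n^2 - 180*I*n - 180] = -15*I*n^2 - 10*n - 180*I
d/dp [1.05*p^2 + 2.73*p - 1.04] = 2.1*p + 2.73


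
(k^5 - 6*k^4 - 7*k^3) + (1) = k^5 - 6*k^4 - 7*k^3 + 1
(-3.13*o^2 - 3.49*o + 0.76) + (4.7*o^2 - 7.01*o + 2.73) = 1.57*o^2 - 10.5*o + 3.49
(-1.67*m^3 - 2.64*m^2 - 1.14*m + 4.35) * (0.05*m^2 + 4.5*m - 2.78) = -0.0835*m^5 - 7.647*m^4 - 7.2944*m^3 + 2.4267*m^2 + 22.7442*m - 12.093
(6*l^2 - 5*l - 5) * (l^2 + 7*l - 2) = 6*l^4 + 37*l^3 - 52*l^2 - 25*l + 10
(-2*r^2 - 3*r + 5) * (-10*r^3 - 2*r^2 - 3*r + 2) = 20*r^5 + 34*r^4 - 38*r^3 - 5*r^2 - 21*r + 10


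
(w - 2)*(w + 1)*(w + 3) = w^3 + 2*w^2 - 5*w - 6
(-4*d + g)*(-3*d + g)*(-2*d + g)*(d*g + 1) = -24*d^4*g + 26*d^3*g^2 - 24*d^3 - 9*d^2*g^3 + 26*d^2*g + d*g^4 - 9*d*g^2 + g^3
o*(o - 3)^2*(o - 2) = o^4 - 8*o^3 + 21*o^2 - 18*o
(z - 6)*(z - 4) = z^2 - 10*z + 24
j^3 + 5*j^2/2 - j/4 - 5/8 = (j - 1/2)*(j + 1/2)*(j + 5/2)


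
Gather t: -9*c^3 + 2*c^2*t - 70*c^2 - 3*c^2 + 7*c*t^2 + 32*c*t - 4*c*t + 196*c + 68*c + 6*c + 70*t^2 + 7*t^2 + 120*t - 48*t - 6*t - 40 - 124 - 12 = -9*c^3 - 73*c^2 + 270*c + t^2*(7*c + 77) + t*(2*c^2 + 28*c + 66) - 176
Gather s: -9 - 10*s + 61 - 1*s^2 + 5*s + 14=-s^2 - 5*s + 66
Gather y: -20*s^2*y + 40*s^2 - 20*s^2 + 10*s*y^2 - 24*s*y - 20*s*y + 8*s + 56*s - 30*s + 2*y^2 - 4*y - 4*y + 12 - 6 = 20*s^2 + 34*s + y^2*(10*s + 2) + y*(-20*s^2 - 44*s - 8) + 6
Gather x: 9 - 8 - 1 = 0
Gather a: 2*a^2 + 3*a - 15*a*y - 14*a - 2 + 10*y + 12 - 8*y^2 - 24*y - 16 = 2*a^2 + a*(-15*y - 11) - 8*y^2 - 14*y - 6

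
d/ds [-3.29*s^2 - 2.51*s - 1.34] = -6.58*s - 2.51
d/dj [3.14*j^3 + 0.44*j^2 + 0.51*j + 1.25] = 9.42*j^2 + 0.88*j + 0.51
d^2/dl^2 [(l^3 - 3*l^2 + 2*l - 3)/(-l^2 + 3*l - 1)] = 2*(-l^3 + 9*l^2 - 24*l + 21)/(l^6 - 9*l^5 + 30*l^4 - 45*l^3 + 30*l^2 - 9*l + 1)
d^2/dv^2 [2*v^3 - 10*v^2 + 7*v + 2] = 12*v - 20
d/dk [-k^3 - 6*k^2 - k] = -3*k^2 - 12*k - 1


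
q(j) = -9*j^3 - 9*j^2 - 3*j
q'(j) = -27*j^2 - 18*j - 3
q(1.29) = -38.17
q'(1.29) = -71.15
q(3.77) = -621.47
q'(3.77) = -454.61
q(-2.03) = 44.29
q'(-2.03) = -77.72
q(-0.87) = 1.72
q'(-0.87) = -7.78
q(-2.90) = 152.51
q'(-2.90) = -177.87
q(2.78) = -271.26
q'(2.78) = -261.71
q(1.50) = -55.12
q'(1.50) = -90.75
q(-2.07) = 47.47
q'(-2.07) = -81.43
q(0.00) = 0.00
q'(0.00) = -3.00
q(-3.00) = 171.00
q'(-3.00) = -192.00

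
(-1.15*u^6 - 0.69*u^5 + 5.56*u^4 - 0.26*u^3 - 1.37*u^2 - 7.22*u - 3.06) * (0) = 0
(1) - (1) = 0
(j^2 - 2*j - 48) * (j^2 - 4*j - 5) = j^4 - 6*j^3 - 45*j^2 + 202*j + 240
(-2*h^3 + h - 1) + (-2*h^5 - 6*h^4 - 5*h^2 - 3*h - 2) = -2*h^5 - 6*h^4 - 2*h^3 - 5*h^2 - 2*h - 3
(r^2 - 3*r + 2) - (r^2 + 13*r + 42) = -16*r - 40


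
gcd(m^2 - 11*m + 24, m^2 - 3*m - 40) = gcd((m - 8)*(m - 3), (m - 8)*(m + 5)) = m - 8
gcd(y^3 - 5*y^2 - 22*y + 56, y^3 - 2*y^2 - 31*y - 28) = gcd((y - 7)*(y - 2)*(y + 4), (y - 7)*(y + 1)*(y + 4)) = y^2 - 3*y - 28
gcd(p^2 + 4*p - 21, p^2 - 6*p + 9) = p - 3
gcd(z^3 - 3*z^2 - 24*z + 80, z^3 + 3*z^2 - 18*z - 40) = z^2 + z - 20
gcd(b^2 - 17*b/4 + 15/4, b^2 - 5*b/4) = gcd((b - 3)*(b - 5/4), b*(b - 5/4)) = b - 5/4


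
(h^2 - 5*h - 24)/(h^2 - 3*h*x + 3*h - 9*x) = (8 - h)/(-h + 3*x)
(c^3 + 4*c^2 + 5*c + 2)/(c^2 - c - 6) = (c^2 + 2*c + 1)/(c - 3)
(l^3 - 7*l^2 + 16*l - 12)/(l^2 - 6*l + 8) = (l^2 - 5*l + 6)/(l - 4)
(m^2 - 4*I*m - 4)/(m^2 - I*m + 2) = (m - 2*I)/(m + I)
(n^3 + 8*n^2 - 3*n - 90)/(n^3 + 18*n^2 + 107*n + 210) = (n - 3)/(n + 7)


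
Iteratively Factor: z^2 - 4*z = (z)*(z - 4)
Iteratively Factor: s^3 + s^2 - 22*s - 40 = (s + 4)*(s^2 - 3*s - 10) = (s + 2)*(s + 4)*(s - 5)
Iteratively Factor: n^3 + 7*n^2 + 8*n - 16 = (n + 4)*(n^2 + 3*n - 4) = (n - 1)*(n + 4)*(n + 4)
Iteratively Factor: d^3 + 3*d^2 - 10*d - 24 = (d - 3)*(d^2 + 6*d + 8) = (d - 3)*(d + 2)*(d + 4)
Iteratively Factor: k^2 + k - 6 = (k - 2)*(k + 3)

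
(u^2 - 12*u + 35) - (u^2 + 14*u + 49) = -26*u - 14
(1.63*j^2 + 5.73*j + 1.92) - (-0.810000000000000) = 1.63*j^2 + 5.73*j + 2.73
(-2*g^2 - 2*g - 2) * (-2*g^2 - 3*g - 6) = 4*g^4 + 10*g^3 + 22*g^2 + 18*g + 12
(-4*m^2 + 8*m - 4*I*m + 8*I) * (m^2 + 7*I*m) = -4*m^4 + 8*m^3 - 32*I*m^3 + 28*m^2 + 64*I*m^2 - 56*m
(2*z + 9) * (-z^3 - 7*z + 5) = -2*z^4 - 9*z^3 - 14*z^2 - 53*z + 45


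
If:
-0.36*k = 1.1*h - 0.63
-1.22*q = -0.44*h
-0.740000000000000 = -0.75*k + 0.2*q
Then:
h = 0.24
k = 1.01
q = 0.09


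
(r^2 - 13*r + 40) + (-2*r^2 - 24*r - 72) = -r^2 - 37*r - 32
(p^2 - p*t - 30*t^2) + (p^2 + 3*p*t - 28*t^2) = 2*p^2 + 2*p*t - 58*t^2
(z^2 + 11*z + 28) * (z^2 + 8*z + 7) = z^4 + 19*z^3 + 123*z^2 + 301*z + 196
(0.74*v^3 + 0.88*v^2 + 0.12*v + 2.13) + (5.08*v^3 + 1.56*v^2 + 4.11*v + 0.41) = 5.82*v^3 + 2.44*v^2 + 4.23*v + 2.54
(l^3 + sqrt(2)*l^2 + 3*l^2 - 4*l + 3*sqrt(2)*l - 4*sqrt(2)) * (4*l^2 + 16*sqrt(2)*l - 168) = 4*l^5 + 12*l^4 + 20*sqrt(2)*l^4 - 152*l^3 + 60*sqrt(2)*l^3 - 408*l^2 - 248*sqrt(2)*l^2 - 504*sqrt(2)*l + 544*l + 672*sqrt(2)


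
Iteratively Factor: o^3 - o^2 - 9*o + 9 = (o - 3)*(o^2 + 2*o - 3) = (o - 3)*(o + 3)*(o - 1)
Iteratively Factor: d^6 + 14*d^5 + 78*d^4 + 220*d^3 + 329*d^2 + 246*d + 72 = (d + 4)*(d^5 + 10*d^4 + 38*d^3 + 68*d^2 + 57*d + 18) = (d + 3)*(d + 4)*(d^4 + 7*d^3 + 17*d^2 + 17*d + 6) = (d + 3)^2*(d + 4)*(d^3 + 4*d^2 + 5*d + 2) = (d + 1)*(d + 3)^2*(d + 4)*(d^2 + 3*d + 2) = (d + 1)*(d + 2)*(d + 3)^2*(d + 4)*(d + 1)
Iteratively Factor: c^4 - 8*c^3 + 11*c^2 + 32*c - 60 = (c - 2)*(c^3 - 6*c^2 - c + 30) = (c - 2)*(c + 2)*(c^2 - 8*c + 15) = (c - 3)*(c - 2)*(c + 2)*(c - 5)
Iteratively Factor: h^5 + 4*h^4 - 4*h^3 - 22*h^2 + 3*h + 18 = (h + 3)*(h^4 + h^3 - 7*h^2 - h + 6) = (h - 2)*(h + 3)*(h^3 + 3*h^2 - h - 3) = (h - 2)*(h + 1)*(h + 3)*(h^2 + 2*h - 3) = (h - 2)*(h + 1)*(h + 3)^2*(h - 1)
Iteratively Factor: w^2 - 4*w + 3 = (w - 1)*(w - 3)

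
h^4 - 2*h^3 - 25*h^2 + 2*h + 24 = (h - 6)*(h - 1)*(h + 1)*(h + 4)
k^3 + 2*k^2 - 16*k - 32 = (k - 4)*(k + 2)*(k + 4)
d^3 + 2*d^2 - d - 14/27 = (d - 2/3)*(d + 1/3)*(d + 7/3)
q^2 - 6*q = q*(q - 6)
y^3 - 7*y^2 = y^2*(y - 7)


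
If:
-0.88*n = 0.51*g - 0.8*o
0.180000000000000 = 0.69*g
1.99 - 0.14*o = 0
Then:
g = 0.26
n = 12.77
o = 14.21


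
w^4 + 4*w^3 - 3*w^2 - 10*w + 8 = (w - 1)^2*(w + 2)*(w + 4)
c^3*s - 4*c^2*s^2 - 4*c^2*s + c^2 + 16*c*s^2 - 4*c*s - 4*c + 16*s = (c - 4)*(c - 4*s)*(c*s + 1)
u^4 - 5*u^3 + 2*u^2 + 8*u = u*(u - 4)*(u - 2)*(u + 1)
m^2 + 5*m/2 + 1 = (m + 1/2)*(m + 2)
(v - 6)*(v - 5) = v^2 - 11*v + 30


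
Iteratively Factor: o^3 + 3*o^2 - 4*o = (o + 4)*(o^2 - o) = (o - 1)*(o + 4)*(o)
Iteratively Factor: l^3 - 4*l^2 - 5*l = (l - 5)*(l^2 + l) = l*(l - 5)*(l + 1)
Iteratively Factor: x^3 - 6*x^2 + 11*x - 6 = (x - 1)*(x^2 - 5*x + 6) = (x - 2)*(x - 1)*(x - 3)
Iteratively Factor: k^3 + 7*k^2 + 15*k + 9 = (k + 3)*(k^2 + 4*k + 3) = (k + 3)^2*(k + 1)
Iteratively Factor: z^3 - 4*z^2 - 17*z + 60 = (z + 4)*(z^2 - 8*z + 15) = (z - 3)*(z + 4)*(z - 5)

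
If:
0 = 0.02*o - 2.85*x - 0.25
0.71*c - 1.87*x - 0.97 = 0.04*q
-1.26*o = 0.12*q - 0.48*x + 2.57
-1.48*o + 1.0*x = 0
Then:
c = -0.06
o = -0.06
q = -21.14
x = -0.09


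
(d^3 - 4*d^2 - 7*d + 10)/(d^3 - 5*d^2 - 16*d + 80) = (d^2 + d - 2)/(d^2 - 16)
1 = 1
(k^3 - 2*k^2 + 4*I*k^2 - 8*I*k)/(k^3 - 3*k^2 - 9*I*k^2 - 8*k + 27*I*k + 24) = (k^3 + k^2*(-2 + 4*I) - 8*I*k)/(k^3 + k^2*(-3 - 9*I) + k*(-8 + 27*I) + 24)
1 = 1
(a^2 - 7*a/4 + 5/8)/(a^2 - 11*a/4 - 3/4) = (-8*a^2 + 14*a - 5)/(2*(-4*a^2 + 11*a + 3))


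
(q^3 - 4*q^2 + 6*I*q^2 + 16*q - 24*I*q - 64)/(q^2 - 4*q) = q + 6*I + 16/q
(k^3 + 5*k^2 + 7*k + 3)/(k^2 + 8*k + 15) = (k^2 + 2*k + 1)/(k + 5)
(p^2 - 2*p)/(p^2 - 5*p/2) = 2*(p - 2)/(2*p - 5)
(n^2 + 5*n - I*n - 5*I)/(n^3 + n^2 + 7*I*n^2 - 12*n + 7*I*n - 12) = (n^2 + n*(5 - I) - 5*I)/(n^3 + n^2*(1 + 7*I) + n*(-12 + 7*I) - 12)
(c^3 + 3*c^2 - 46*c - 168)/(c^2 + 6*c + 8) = (c^2 - c - 42)/(c + 2)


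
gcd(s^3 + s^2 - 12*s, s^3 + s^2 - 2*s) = s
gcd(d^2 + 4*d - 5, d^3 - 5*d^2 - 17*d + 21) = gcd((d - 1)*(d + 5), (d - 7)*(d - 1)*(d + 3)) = d - 1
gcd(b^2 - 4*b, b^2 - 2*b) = b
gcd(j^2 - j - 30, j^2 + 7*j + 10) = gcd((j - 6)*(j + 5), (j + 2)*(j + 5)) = j + 5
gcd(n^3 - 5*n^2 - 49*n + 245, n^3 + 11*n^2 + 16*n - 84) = n + 7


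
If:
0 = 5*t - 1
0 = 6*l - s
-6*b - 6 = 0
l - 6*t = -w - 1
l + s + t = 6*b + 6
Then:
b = -1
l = -1/35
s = -6/35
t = 1/5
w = 8/35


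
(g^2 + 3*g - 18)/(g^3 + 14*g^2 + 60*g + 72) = (g - 3)/(g^2 + 8*g + 12)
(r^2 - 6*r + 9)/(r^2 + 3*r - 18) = (r - 3)/(r + 6)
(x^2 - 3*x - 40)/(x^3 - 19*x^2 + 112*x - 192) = (x + 5)/(x^2 - 11*x + 24)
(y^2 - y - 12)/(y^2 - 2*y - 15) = (y - 4)/(y - 5)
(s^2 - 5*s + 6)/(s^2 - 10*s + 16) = (s - 3)/(s - 8)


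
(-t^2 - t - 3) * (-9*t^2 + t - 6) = 9*t^4 + 8*t^3 + 32*t^2 + 3*t + 18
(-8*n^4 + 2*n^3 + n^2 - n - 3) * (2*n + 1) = -16*n^5 - 4*n^4 + 4*n^3 - n^2 - 7*n - 3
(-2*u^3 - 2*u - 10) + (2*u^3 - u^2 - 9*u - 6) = -u^2 - 11*u - 16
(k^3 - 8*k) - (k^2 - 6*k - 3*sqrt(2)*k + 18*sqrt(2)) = k^3 - k^2 - 2*k + 3*sqrt(2)*k - 18*sqrt(2)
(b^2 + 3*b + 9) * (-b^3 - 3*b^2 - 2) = -b^5 - 6*b^4 - 18*b^3 - 29*b^2 - 6*b - 18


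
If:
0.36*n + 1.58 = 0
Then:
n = -4.39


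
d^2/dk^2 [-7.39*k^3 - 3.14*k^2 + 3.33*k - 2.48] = -44.34*k - 6.28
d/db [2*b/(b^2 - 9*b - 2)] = 2*(-b^2 - 2)/(b^4 - 18*b^3 + 77*b^2 + 36*b + 4)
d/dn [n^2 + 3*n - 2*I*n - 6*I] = 2*n + 3 - 2*I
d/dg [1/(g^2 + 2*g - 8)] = 2*(-g - 1)/(g^2 + 2*g - 8)^2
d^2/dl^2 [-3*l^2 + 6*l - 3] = -6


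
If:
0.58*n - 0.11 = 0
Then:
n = 0.19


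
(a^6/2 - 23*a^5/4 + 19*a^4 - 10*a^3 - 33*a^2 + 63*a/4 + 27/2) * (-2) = -a^6 + 23*a^5/2 - 38*a^4 + 20*a^3 + 66*a^2 - 63*a/2 - 27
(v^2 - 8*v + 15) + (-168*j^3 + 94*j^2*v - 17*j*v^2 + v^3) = -168*j^3 + 94*j^2*v - 17*j*v^2 + v^3 + v^2 - 8*v + 15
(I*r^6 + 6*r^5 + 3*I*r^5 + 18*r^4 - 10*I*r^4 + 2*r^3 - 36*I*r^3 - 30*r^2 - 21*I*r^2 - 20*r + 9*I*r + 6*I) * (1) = I*r^6 + 6*r^5 + 3*I*r^5 + 18*r^4 - 10*I*r^4 + 2*r^3 - 36*I*r^3 - 30*r^2 - 21*I*r^2 - 20*r + 9*I*r + 6*I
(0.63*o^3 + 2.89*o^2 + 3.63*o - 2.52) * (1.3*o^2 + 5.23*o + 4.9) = 0.819*o^5 + 7.0519*o^4 + 22.9207*o^3 + 29.8699*o^2 + 4.6074*o - 12.348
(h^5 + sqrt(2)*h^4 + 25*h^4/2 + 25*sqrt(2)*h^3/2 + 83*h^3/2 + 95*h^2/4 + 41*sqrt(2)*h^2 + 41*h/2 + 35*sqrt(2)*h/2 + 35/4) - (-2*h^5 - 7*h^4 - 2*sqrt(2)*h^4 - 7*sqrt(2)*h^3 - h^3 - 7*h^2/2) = 3*h^5 + 3*sqrt(2)*h^4 + 39*h^4/2 + 39*sqrt(2)*h^3/2 + 85*h^3/2 + 109*h^2/4 + 41*sqrt(2)*h^2 + 41*h/2 + 35*sqrt(2)*h/2 + 35/4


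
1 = 1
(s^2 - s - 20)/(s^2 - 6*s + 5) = (s + 4)/(s - 1)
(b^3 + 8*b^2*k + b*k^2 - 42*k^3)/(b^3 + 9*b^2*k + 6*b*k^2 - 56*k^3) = (b + 3*k)/(b + 4*k)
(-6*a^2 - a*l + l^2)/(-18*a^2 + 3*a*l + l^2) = (2*a + l)/(6*a + l)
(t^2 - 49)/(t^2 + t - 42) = (t - 7)/(t - 6)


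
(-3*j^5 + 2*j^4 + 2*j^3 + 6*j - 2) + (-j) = -3*j^5 + 2*j^4 + 2*j^3 + 5*j - 2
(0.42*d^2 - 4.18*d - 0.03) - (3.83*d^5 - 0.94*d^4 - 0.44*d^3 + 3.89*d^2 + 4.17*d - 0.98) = -3.83*d^5 + 0.94*d^4 + 0.44*d^3 - 3.47*d^2 - 8.35*d + 0.95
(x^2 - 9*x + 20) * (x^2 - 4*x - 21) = x^4 - 13*x^3 + 35*x^2 + 109*x - 420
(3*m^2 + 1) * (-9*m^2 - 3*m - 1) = -27*m^4 - 9*m^3 - 12*m^2 - 3*m - 1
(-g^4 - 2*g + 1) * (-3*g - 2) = 3*g^5 + 2*g^4 + 6*g^2 + g - 2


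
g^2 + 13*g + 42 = (g + 6)*(g + 7)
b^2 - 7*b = b*(b - 7)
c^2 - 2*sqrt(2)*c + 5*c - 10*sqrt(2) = (c + 5)*(c - 2*sqrt(2))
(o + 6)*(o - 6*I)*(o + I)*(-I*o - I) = -I*o^4 - 5*o^3 - 7*I*o^3 - 35*o^2 - 12*I*o^2 - 30*o - 42*I*o - 36*I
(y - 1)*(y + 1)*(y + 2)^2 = y^4 + 4*y^3 + 3*y^2 - 4*y - 4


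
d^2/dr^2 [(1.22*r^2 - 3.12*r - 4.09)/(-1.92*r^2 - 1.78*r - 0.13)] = (31.34208*r^3 + 92.291328*r^2 + 79.195392*r + 22.390612)/(7.077888*r^6 + 19.685376*r^5 + 19.68768*r^4 + 8.30548*r^3 + 1.33302*r^2 + 0.090246*r + 0.002197)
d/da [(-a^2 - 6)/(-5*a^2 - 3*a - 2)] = (3*a^2 - 56*a - 18)/(25*a^4 + 30*a^3 + 29*a^2 + 12*a + 4)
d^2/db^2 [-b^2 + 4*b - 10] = -2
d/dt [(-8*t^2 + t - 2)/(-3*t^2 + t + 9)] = (-5*t^2 - 156*t + 11)/(9*t^4 - 6*t^3 - 53*t^2 + 18*t + 81)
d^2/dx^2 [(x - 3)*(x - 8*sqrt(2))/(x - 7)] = 8*(7 - 8*sqrt(2))/(x^3 - 21*x^2 + 147*x - 343)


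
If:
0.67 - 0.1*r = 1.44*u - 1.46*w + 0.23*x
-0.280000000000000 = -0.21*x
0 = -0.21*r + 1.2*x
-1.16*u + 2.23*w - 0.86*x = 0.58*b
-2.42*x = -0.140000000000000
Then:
No Solution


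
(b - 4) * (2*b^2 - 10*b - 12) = 2*b^3 - 18*b^2 + 28*b + 48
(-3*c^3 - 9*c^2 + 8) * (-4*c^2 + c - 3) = 12*c^5 + 33*c^4 - 5*c^2 + 8*c - 24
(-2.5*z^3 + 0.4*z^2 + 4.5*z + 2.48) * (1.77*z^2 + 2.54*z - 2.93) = -4.425*z^5 - 5.642*z^4 + 16.306*z^3 + 14.6476*z^2 - 6.8858*z - 7.2664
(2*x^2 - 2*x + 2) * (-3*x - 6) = -6*x^3 - 6*x^2 + 6*x - 12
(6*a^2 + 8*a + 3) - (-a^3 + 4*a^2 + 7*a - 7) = a^3 + 2*a^2 + a + 10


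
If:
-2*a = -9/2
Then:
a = 9/4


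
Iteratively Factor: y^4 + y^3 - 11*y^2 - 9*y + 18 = (y - 3)*(y^3 + 4*y^2 + y - 6) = (y - 3)*(y - 1)*(y^2 + 5*y + 6) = (y - 3)*(y - 1)*(y + 3)*(y + 2)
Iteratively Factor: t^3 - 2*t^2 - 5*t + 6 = (t + 2)*(t^2 - 4*t + 3) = (t - 1)*(t + 2)*(t - 3)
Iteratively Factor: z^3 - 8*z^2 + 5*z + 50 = (z + 2)*(z^2 - 10*z + 25) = (z - 5)*(z + 2)*(z - 5)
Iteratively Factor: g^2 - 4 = (g + 2)*(g - 2)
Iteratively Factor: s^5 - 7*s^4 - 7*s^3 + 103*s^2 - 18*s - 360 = (s - 5)*(s^4 - 2*s^3 - 17*s^2 + 18*s + 72) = (s - 5)*(s + 2)*(s^3 - 4*s^2 - 9*s + 36) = (s - 5)*(s + 2)*(s + 3)*(s^2 - 7*s + 12) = (s - 5)*(s - 4)*(s + 2)*(s + 3)*(s - 3)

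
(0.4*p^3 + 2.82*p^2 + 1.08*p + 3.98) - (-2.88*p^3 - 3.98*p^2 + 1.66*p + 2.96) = 3.28*p^3 + 6.8*p^2 - 0.58*p + 1.02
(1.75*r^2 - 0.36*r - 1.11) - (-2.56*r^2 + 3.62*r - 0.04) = 4.31*r^2 - 3.98*r - 1.07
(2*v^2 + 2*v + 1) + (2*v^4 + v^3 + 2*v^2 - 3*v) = 2*v^4 + v^3 + 4*v^2 - v + 1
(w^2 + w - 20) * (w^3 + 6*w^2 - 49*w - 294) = w^5 + 7*w^4 - 63*w^3 - 463*w^2 + 686*w + 5880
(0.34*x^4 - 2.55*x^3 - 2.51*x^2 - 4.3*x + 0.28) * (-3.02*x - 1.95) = -1.0268*x^5 + 7.038*x^4 + 12.5527*x^3 + 17.8805*x^2 + 7.5394*x - 0.546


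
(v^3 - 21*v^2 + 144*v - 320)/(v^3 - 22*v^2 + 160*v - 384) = (v - 5)/(v - 6)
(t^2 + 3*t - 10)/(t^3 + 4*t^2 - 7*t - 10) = 1/(t + 1)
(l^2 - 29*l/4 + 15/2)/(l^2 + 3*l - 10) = (4*l^2 - 29*l + 30)/(4*(l^2 + 3*l - 10))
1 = 1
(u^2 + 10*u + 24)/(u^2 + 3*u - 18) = (u + 4)/(u - 3)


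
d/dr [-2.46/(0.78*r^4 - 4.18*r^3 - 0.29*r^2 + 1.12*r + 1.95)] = (7.6752*r^3 - 30.8484*r^2 - 1.4268*r + 2.7552)/(0.78*r^4 - 4.18*r^3 - 0.29*r^2 + 1.12*r + 1.95)^2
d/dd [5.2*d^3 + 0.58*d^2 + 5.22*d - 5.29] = 15.6*d^2 + 1.16*d + 5.22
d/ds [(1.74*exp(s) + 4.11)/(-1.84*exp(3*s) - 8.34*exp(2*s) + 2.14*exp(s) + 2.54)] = (6.4032*exp(3*s) + 37.1988*exp(2*s) + 68.5548*exp(s) - 4.3758)*exp(s)/(3.3856*exp(6*s) + 30.6912*exp(5*s) + 61.6804*exp(4*s) - 45.0424*exp(3*s) - 37.7876*exp(2*s) + 10.8712*exp(s) + 6.4516)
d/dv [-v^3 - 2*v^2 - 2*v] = -3*v^2 - 4*v - 2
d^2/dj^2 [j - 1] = 0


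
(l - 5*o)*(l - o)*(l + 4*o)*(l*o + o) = l^4*o - 2*l^3*o^2 + l^3*o - 19*l^2*o^3 - 2*l^2*o^2 + 20*l*o^4 - 19*l*o^3 + 20*o^4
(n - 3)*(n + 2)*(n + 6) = n^3 + 5*n^2 - 12*n - 36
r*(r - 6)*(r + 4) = r^3 - 2*r^2 - 24*r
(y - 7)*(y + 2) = y^2 - 5*y - 14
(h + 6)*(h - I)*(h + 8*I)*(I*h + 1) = I*h^4 - 6*h^3 + 6*I*h^3 - 36*h^2 + 15*I*h^2 + 8*h + 90*I*h + 48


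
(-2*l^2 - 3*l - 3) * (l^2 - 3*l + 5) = -2*l^4 + 3*l^3 - 4*l^2 - 6*l - 15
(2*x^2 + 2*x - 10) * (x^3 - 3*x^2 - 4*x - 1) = 2*x^5 - 4*x^4 - 24*x^3 + 20*x^2 + 38*x + 10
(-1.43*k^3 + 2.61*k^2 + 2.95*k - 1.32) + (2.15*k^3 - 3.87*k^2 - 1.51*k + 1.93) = 0.72*k^3 - 1.26*k^2 + 1.44*k + 0.61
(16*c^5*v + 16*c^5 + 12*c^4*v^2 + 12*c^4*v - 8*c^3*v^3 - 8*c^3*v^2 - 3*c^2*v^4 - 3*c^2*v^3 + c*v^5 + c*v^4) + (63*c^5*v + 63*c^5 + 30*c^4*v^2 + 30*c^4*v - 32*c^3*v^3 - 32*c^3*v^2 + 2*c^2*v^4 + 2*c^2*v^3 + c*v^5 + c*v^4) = 79*c^5*v + 79*c^5 + 42*c^4*v^2 + 42*c^4*v - 40*c^3*v^3 - 40*c^3*v^2 - c^2*v^4 - c^2*v^3 + 2*c*v^5 + 2*c*v^4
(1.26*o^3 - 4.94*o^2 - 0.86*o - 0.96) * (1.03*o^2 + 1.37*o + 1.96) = 1.2978*o^5 - 3.362*o^4 - 5.184*o^3 - 11.8494*o^2 - 3.0008*o - 1.8816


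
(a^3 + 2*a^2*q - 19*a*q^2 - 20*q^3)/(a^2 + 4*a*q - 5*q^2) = (-a^2 + 3*a*q + 4*q^2)/(-a + q)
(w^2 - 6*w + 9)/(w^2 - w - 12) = (-w^2 + 6*w - 9)/(-w^2 + w + 12)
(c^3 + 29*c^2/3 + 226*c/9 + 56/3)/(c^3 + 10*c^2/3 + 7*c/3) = (c^2 + 22*c/3 + 8)/(c*(c + 1))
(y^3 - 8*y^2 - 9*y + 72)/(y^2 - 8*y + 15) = (y^2 - 5*y - 24)/(y - 5)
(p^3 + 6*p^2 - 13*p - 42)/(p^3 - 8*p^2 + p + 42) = (p + 7)/(p - 7)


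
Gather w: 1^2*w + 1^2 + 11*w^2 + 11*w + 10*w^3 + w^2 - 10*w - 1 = 10*w^3 + 12*w^2 + 2*w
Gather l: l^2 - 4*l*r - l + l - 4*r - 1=l^2 - 4*l*r - 4*r - 1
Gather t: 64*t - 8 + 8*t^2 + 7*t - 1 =8*t^2 + 71*t - 9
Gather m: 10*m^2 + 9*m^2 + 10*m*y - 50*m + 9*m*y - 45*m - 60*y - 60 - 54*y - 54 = 19*m^2 + m*(19*y - 95) - 114*y - 114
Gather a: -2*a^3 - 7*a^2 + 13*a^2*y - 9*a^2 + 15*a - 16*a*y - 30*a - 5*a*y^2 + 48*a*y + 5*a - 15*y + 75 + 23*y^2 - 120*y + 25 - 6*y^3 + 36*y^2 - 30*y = -2*a^3 + a^2*(13*y - 16) + a*(-5*y^2 + 32*y - 10) - 6*y^3 + 59*y^2 - 165*y + 100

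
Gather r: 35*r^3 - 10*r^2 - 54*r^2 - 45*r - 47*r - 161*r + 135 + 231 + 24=35*r^3 - 64*r^2 - 253*r + 390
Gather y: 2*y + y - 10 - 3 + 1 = 3*y - 12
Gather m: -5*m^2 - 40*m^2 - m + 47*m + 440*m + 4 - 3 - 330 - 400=-45*m^2 + 486*m - 729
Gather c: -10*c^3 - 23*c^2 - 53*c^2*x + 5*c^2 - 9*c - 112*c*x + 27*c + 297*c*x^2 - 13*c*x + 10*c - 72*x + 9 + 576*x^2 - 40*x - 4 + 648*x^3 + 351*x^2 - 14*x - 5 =-10*c^3 + c^2*(-53*x - 18) + c*(297*x^2 - 125*x + 28) + 648*x^3 + 927*x^2 - 126*x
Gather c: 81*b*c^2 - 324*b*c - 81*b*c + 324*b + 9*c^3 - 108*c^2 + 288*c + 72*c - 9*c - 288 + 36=324*b + 9*c^3 + c^2*(81*b - 108) + c*(351 - 405*b) - 252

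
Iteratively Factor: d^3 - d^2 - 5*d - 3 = (d + 1)*(d^2 - 2*d - 3) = (d - 3)*(d + 1)*(d + 1)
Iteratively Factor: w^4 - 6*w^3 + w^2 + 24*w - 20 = (w - 2)*(w^3 - 4*w^2 - 7*w + 10) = (w - 2)*(w + 2)*(w^2 - 6*w + 5) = (w - 2)*(w - 1)*(w + 2)*(w - 5)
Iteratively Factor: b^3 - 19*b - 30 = (b + 2)*(b^2 - 2*b - 15) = (b - 5)*(b + 2)*(b + 3)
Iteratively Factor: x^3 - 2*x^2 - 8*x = (x)*(x^2 - 2*x - 8) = x*(x + 2)*(x - 4)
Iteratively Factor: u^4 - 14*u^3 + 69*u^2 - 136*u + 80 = (u - 5)*(u^3 - 9*u^2 + 24*u - 16) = (u - 5)*(u - 4)*(u^2 - 5*u + 4) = (u - 5)*(u - 4)^2*(u - 1)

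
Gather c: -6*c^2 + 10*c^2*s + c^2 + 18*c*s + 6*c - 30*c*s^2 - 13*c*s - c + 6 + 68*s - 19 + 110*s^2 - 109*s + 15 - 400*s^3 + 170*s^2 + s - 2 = c^2*(10*s - 5) + c*(-30*s^2 + 5*s + 5) - 400*s^3 + 280*s^2 - 40*s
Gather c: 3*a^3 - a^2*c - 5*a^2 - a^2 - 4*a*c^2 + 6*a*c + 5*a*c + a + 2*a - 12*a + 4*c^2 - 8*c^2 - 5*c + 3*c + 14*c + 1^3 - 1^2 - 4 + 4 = 3*a^3 - 6*a^2 - 9*a + c^2*(-4*a - 4) + c*(-a^2 + 11*a + 12)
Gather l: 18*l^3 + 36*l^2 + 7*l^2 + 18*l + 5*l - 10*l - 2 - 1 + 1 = 18*l^3 + 43*l^2 + 13*l - 2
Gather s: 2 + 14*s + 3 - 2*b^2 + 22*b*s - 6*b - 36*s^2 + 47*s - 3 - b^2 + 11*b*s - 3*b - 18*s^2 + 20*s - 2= -3*b^2 - 9*b - 54*s^2 + s*(33*b + 81)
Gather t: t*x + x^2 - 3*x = t*x + x^2 - 3*x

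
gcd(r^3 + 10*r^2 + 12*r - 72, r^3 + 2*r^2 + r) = 1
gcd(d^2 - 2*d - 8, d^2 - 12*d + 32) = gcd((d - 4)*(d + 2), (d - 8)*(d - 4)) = d - 4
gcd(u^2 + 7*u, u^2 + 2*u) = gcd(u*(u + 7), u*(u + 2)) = u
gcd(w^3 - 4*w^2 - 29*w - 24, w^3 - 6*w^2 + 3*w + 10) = w + 1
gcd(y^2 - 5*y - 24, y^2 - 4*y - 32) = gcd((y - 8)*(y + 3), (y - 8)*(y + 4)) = y - 8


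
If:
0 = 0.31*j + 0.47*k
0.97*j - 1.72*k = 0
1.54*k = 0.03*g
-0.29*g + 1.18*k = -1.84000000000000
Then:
No Solution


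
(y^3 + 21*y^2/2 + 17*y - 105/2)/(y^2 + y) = (2*y^3 + 21*y^2 + 34*y - 105)/(2*y*(y + 1))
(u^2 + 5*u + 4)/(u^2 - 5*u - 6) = (u + 4)/(u - 6)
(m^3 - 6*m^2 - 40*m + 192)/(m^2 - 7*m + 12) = (m^2 - 2*m - 48)/(m - 3)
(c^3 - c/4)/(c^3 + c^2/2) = (c - 1/2)/c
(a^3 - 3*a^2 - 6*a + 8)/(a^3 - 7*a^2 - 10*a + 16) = (a - 4)/(a - 8)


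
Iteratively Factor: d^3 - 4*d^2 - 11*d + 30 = (d - 2)*(d^2 - 2*d - 15) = (d - 5)*(d - 2)*(d + 3)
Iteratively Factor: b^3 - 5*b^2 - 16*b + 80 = (b - 4)*(b^2 - b - 20) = (b - 4)*(b + 4)*(b - 5)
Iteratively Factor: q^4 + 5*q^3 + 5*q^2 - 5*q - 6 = (q + 2)*(q^3 + 3*q^2 - q - 3) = (q + 2)*(q + 3)*(q^2 - 1) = (q - 1)*(q + 2)*(q + 3)*(q + 1)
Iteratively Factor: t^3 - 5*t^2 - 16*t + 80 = (t - 4)*(t^2 - t - 20) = (t - 5)*(t - 4)*(t + 4)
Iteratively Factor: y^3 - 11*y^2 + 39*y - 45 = (y - 3)*(y^2 - 8*y + 15) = (y - 3)^2*(y - 5)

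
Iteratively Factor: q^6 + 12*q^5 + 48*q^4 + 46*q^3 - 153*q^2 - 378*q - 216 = (q + 1)*(q^5 + 11*q^4 + 37*q^3 + 9*q^2 - 162*q - 216) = (q + 1)*(q + 3)*(q^4 + 8*q^3 + 13*q^2 - 30*q - 72) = (q + 1)*(q + 3)^2*(q^3 + 5*q^2 - 2*q - 24) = (q - 2)*(q + 1)*(q + 3)^2*(q^2 + 7*q + 12) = (q - 2)*(q + 1)*(q + 3)^2*(q + 4)*(q + 3)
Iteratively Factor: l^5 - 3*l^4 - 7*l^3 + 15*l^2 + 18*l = (l + 1)*(l^4 - 4*l^3 - 3*l^2 + 18*l) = (l + 1)*(l + 2)*(l^3 - 6*l^2 + 9*l) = l*(l + 1)*(l + 2)*(l^2 - 6*l + 9) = l*(l - 3)*(l + 1)*(l + 2)*(l - 3)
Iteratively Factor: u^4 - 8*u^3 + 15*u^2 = (u)*(u^3 - 8*u^2 + 15*u) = u*(u - 3)*(u^2 - 5*u) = u*(u - 5)*(u - 3)*(u)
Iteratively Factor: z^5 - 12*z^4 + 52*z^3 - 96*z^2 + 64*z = (z - 4)*(z^4 - 8*z^3 + 20*z^2 - 16*z) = z*(z - 4)*(z^3 - 8*z^2 + 20*z - 16) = z*(z - 4)^2*(z^2 - 4*z + 4) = z*(z - 4)^2*(z - 2)*(z - 2)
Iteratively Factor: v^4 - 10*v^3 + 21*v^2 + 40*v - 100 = (v - 5)*(v^3 - 5*v^2 - 4*v + 20) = (v - 5)*(v + 2)*(v^2 - 7*v + 10) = (v - 5)^2*(v + 2)*(v - 2)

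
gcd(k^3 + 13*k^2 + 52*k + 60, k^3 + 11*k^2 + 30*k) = k^2 + 11*k + 30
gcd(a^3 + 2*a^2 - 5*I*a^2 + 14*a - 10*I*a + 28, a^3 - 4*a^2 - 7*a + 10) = a + 2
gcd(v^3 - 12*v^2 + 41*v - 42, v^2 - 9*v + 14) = v^2 - 9*v + 14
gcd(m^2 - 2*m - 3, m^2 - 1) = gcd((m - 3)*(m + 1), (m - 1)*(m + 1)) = m + 1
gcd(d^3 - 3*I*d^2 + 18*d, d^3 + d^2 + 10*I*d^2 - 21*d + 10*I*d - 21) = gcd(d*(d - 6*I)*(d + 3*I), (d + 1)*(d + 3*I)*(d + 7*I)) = d + 3*I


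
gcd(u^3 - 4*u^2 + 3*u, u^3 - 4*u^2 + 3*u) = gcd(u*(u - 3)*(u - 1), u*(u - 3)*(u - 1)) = u^3 - 4*u^2 + 3*u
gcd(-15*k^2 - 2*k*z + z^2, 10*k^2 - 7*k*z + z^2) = -5*k + z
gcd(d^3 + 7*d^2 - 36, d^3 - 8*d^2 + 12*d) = d - 2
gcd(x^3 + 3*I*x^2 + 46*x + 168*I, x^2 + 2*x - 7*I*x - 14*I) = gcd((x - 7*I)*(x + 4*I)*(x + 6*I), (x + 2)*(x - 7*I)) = x - 7*I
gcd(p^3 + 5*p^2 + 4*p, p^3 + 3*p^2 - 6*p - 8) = p^2 + 5*p + 4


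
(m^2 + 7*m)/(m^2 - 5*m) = (m + 7)/(m - 5)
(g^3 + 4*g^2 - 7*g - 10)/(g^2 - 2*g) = g + 6 + 5/g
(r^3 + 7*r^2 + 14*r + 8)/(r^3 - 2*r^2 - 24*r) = (r^2 + 3*r + 2)/(r*(r - 6))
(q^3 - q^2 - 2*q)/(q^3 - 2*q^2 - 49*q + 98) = q*(q + 1)/(q^2 - 49)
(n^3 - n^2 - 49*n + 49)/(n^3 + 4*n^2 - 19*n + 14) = (n - 7)/(n - 2)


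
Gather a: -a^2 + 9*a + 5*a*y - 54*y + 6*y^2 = -a^2 + a*(5*y + 9) + 6*y^2 - 54*y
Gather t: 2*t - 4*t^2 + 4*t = -4*t^2 + 6*t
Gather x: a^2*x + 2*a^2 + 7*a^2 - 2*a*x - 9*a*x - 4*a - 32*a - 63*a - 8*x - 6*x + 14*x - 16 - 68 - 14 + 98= 9*a^2 - 99*a + x*(a^2 - 11*a)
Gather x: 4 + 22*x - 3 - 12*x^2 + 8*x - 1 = -12*x^2 + 30*x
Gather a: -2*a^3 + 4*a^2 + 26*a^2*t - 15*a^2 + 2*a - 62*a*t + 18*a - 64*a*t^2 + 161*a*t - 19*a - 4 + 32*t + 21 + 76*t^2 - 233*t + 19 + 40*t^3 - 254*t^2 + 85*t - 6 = -2*a^3 + a^2*(26*t - 11) + a*(-64*t^2 + 99*t + 1) + 40*t^3 - 178*t^2 - 116*t + 30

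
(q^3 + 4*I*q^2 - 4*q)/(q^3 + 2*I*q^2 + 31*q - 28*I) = q*(q^2 + 4*I*q - 4)/(q^3 + 2*I*q^2 + 31*q - 28*I)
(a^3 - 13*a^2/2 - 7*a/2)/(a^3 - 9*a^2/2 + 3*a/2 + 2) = a*(a - 7)/(a^2 - 5*a + 4)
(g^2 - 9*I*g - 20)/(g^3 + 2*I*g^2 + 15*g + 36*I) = (g - 5*I)/(g^2 + 6*I*g - 9)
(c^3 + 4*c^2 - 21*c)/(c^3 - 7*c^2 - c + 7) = c*(c^2 + 4*c - 21)/(c^3 - 7*c^2 - c + 7)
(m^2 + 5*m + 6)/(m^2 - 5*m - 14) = (m + 3)/(m - 7)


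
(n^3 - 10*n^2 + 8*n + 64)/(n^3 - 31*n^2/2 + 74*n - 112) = 2*(n + 2)/(2*n - 7)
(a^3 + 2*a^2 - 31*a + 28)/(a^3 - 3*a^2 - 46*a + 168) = (a - 1)/(a - 6)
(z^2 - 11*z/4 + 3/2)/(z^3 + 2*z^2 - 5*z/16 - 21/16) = 4*(z - 2)/(4*z^2 + 11*z + 7)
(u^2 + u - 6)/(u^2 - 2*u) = (u + 3)/u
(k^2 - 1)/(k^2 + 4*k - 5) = (k + 1)/(k + 5)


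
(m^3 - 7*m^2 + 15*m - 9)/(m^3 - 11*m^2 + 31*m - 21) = (m - 3)/(m - 7)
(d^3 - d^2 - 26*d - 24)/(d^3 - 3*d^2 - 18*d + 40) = (d^2 - 5*d - 6)/(d^2 - 7*d + 10)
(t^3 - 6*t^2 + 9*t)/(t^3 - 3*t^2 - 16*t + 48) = t*(t - 3)/(t^2 - 16)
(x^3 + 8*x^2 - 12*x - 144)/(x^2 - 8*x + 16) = (x^2 + 12*x + 36)/(x - 4)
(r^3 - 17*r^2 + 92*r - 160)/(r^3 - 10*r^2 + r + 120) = (r - 4)/(r + 3)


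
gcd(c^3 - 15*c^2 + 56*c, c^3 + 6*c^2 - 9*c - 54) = 1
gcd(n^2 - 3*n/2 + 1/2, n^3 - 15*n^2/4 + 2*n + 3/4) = n - 1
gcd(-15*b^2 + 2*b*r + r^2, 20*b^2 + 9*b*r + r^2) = 5*b + r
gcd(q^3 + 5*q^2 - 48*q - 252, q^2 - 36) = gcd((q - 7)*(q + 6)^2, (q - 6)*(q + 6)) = q + 6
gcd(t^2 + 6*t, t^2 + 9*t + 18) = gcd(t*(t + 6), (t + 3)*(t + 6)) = t + 6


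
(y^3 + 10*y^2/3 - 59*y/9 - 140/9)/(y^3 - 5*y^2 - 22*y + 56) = (9*y^2 - 6*y - 35)/(9*(y^2 - 9*y + 14))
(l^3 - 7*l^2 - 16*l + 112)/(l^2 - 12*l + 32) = (l^2 - 3*l - 28)/(l - 8)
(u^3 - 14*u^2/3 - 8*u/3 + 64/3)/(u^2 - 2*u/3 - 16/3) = u - 4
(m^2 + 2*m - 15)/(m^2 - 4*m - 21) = (-m^2 - 2*m + 15)/(-m^2 + 4*m + 21)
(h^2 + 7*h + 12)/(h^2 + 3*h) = (h + 4)/h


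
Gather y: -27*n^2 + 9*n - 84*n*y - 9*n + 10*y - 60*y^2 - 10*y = -27*n^2 - 84*n*y - 60*y^2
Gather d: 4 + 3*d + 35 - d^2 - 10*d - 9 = -d^2 - 7*d + 30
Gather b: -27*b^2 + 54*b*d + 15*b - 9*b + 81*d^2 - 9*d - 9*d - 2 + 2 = -27*b^2 + b*(54*d + 6) + 81*d^2 - 18*d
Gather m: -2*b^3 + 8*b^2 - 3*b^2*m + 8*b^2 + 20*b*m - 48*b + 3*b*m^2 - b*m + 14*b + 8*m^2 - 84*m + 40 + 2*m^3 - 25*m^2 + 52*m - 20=-2*b^3 + 16*b^2 - 34*b + 2*m^3 + m^2*(3*b - 17) + m*(-3*b^2 + 19*b - 32) + 20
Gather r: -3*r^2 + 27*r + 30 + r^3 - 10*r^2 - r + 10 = r^3 - 13*r^2 + 26*r + 40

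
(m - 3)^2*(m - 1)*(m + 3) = m^4 - 4*m^3 - 6*m^2 + 36*m - 27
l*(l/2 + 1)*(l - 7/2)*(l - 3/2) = l^4/2 - 3*l^3/2 - 19*l^2/8 + 21*l/4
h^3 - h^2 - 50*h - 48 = (h - 8)*(h + 1)*(h + 6)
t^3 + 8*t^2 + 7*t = t*(t + 1)*(t + 7)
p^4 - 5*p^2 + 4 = (p - 2)*(p - 1)*(p + 1)*(p + 2)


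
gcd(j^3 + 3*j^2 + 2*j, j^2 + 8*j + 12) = j + 2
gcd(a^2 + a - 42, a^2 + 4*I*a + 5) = 1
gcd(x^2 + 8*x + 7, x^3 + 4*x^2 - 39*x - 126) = x + 7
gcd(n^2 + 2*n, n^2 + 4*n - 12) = 1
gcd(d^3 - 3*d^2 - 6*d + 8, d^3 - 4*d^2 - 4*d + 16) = d^2 - 2*d - 8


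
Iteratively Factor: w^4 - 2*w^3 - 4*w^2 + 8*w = (w + 2)*(w^3 - 4*w^2 + 4*w) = w*(w + 2)*(w^2 - 4*w + 4) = w*(w - 2)*(w + 2)*(w - 2)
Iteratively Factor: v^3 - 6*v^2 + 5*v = (v - 1)*(v^2 - 5*v) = (v - 5)*(v - 1)*(v)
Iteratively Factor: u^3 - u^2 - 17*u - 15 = (u + 1)*(u^2 - 2*u - 15) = (u - 5)*(u + 1)*(u + 3)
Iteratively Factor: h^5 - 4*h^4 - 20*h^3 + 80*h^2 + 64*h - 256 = (h - 2)*(h^4 - 2*h^3 - 24*h^2 + 32*h + 128) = (h - 2)*(h + 2)*(h^3 - 4*h^2 - 16*h + 64) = (h - 4)*(h - 2)*(h + 2)*(h^2 - 16) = (h - 4)^2*(h - 2)*(h + 2)*(h + 4)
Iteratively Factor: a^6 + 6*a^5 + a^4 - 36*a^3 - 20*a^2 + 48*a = (a - 1)*(a^5 + 7*a^4 + 8*a^3 - 28*a^2 - 48*a) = (a - 1)*(a + 2)*(a^4 + 5*a^3 - 2*a^2 - 24*a) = (a - 2)*(a - 1)*(a + 2)*(a^3 + 7*a^2 + 12*a) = (a - 2)*(a - 1)*(a + 2)*(a + 4)*(a^2 + 3*a) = a*(a - 2)*(a - 1)*(a + 2)*(a + 4)*(a + 3)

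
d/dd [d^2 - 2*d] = 2*d - 2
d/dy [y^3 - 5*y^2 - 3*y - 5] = 3*y^2 - 10*y - 3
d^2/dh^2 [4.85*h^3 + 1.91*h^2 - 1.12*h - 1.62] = 29.1*h + 3.82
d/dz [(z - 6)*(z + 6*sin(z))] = z + (z - 6)*(6*cos(z) + 1) + 6*sin(z)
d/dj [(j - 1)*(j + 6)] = 2*j + 5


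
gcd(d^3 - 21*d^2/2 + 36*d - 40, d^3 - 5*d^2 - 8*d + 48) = d^2 - 8*d + 16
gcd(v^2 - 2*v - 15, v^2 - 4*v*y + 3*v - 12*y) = v + 3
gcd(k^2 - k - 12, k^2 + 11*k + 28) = 1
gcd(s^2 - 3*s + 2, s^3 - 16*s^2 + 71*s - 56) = s - 1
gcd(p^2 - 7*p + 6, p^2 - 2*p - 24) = p - 6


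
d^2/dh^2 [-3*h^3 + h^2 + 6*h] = 2 - 18*h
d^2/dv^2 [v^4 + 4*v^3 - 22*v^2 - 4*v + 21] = 12*v^2 + 24*v - 44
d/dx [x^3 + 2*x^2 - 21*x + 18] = 3*x^2 + 4*x - 21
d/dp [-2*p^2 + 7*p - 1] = 7 - 4*p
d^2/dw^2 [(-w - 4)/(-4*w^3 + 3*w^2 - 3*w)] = 6*(16*w^5 + 116*w^4 - 129*w^3 + 84*w^2 - 36*w + 12)/(w^3*(64*w^6 - 144*w^5 + 252*w^4 - 243*w^3 + 189*w^2 - 81*w + 27))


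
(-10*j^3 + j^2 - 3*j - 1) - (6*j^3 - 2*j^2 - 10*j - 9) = -16*j^3 + 3*j^2 + 7*j + 8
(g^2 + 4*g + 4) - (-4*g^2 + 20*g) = 5*g^2 - 16*g + 4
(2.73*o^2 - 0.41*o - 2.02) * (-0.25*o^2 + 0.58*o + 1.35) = -0.6825*o^4 + 1.6859*o^3 + 3.9527*o^2 - 1.7251*o - 2.727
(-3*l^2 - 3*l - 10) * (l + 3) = -3*l^3 - 12*l^2 - 19*l - 30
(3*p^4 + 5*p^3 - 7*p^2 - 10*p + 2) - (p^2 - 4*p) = 3*p^4 + 5*p^3 - 8*p^2 - 6*p + 2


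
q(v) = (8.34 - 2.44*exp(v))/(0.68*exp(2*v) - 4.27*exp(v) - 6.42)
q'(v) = (8.34 - 2.44*exp(v))*(-1.36*exp(2*v) + 4.27*exp(v))/(0.68*exp(2*v) - 4.27*exp(v) - 6.42)^2 - 2.44*exp(v)/(0.68*exp(2*v) - 4.27*exp(v) - 6.42) = (1.6592*exp(2*v) - 11.3424*exp(v) + 51.2766)*exp(v)/(0.4624*exp(4*v) - 5.8072*exp(3*v) + 9.5017*exp(2*v) + 54.8268*exp(v) + 41.2164)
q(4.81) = -0.03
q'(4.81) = 0.03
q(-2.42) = -1.20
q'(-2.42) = 0.10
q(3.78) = -0.09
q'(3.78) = 0.10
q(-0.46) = -0.77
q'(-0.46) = 0.36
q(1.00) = -0.13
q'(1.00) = 0.53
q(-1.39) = -1.04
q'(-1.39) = 0.22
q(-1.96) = -1.14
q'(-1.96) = 0.14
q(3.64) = -0.10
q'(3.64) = 0.12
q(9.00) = 0.00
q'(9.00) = 0.00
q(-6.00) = -1.30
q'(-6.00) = 0.00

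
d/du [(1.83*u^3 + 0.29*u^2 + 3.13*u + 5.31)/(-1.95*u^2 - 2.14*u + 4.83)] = (-3.5685*u^4 - 7.8324*u^3 + 31.9996*u^2 + 23.5104*u + 26.4813)/(3.8025*u^4 + 8.346*u^3 - 14.2574*u^2 - 20.6724*u + 23.3289)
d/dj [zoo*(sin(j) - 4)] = zoo*cos(j)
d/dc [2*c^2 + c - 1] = 4*c + 1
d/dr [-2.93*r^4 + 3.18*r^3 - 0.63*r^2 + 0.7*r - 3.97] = -11.72*r^3 + 9.54*r^2 - 1.26*r + 0.7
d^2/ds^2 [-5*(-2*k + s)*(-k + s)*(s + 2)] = 30*k - 30*s - 20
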